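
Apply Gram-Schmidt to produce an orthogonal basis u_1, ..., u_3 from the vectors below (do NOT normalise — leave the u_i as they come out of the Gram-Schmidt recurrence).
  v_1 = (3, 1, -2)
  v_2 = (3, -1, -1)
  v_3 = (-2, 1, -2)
Orthogonal basis:
  u_1 = (3, 1, -2)
  u_2 = (6/7, -12/7, 3/7)
  u_3 = (-5/6, -5/6, -5/3)

Apply the Gram-Schmidt recurrence
  u_1 = v_1
  u_i = v_i − Σ_{j<i} ((v_i · u_j) / (u_j · u_j)) · u_j.

Step by step this gives:
  u_1 = (3, 1, -2)
  u_2 = (6/7, -12/7, 3/7)
  u_3 = (-5/6, -5/6, -5/3)

Orthogonality check:
  u_2 · u_1 = 0 (should be 0)
  u_3 · u_1 = 0 (should be 0)
  u_3 · u_2 = 0 (should be 0)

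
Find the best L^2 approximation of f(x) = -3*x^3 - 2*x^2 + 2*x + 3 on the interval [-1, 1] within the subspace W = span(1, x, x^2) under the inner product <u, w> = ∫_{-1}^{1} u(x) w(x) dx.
g(x) = -2*x^2 + x/5 + 3

The best approximation g ∈ W is the orthogonal projection of f onto W. Writing g = a_0 + a_1 x + a_2 x^2, the coefficients solve the normal equations G · a = b where
  G_{ij} = <φ_i, φ_j> and b_i = <f, φ_i>, with φ_0 = 1, φ_1 = x, φ_2 = x^2.
G =
  [2, 0, 2/3]
  [0, 2/3, 0]
  [2/3, 0, 2/5],
b = (14/3, 2/15, 6/5).
Solving gives a_0 = 3, a_1 = 1/5, a_2 = -2, so
  g(x) = -2*x^2 + x/5 + 3.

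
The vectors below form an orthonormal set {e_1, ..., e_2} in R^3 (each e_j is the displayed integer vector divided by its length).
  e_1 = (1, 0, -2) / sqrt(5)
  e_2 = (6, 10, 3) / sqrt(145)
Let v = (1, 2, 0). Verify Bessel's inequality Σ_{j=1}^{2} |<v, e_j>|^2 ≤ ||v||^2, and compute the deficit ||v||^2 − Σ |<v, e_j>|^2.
Σ |<v, e_j>|^2 = 141/29; ||v||^2 = 5; deficit = 4/29

Write each e_j = u_j / sqrt(<u_j, u_j>) where u_j is the displayed integer vector. Then <v, e_j> = <v, u_j> / sqrt(<u_j, u_j>), so |<v, e_j>|^2 = <v, u_j>^2 / <u_j, u_j>.
Coefficients: <v, e_1> = 1/sqrt(5), <v, e_2> = 26/sqrt(145).
Square and sum: Σ |<v, e_j>|^2 = 141/29.
Compute ||v||^2 = v·v = 5.
Deficit = 5 − 141/29 = 4/29 ≥ 0, confirming Bessel's inequality. (The deficit equals ||v − Σ <v,e_j> e_j||^2, the squared distance from v to span{e_j}.)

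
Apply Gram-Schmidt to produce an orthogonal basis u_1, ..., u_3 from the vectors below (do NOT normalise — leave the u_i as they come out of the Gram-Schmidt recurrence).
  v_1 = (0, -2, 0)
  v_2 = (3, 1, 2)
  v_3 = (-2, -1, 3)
Orthogonal basis:
  u_1 = (0, -2, 0)
  u_2 = (3, 0, 2)
  u_3 = (-2, 0, 3)

Apply the Gram-Schmidt recurrence
  u_1 = v_1
  u_i = v_i − Σ_{j<i} ((v_i · u_j) / (u_j · u_j)) · u_j.

Step by step this gives:
  u_1 = (0, -2, 0)
  u_2 = (3, 0, 2)
  u_3 = (-2, 0, 3)

Orthogonality check:
  u_2 · u_1 = 0 (should be 0)
  u_3 · u_1 = 0 (should be 0)
  u_3 · u_2 = 0 (should be 0)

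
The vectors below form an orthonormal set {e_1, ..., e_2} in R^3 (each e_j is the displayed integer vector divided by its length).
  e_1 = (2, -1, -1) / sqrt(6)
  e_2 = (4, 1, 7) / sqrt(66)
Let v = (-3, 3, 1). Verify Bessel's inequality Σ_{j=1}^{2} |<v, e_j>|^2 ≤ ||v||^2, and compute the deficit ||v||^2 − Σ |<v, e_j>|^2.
Σ |<v, e_j>|^2 = 184/11; ||v||^2 = 19; deficit = 25/11

Write each e_j = u_j / sqrt(<u_j, u_j>) where u_j is the displayed integer vector. Then <v, e_j> = <v, u_j> / sqrt(<u_j, u_j>), so |<v, e_j>|^2 = <v, u_j>^2 / <u_j, u_j>.
Coefficients: <v, e_1> = -10/sqrt(6), <v, e_2> = -2/sqrt(66).
Square and sum: Σ |<v, e_j>|^2 = 184/11.
Compute ||v||^2 = v·v = 19.
Deficit = 19 − 184/11 = 25/11 ≥ 0, confirming Bessel's inequality. (The deficit equals ||v − Σ <v,e_j> e_j||^2, the squared distance from v to span{e_j}.)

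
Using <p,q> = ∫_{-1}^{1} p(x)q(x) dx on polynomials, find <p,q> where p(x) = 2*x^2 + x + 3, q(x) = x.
<p,q> = 2/3

Expand the product: p(x)·q(x) = 2*x^3 + x^2 + 3*x.
∫_{-1}^{1} of each monomial x^k gives [2/(k+1) if k even, 0 if k odd]. Integrating term-by-term (or equivalently evaluating the antiderivative F(x) = x^4/2 + x^3/3 + 3*x^2/2 at the endpoints):
  F(1) − F(−1) = 7/3 − (5/3) = 2/3.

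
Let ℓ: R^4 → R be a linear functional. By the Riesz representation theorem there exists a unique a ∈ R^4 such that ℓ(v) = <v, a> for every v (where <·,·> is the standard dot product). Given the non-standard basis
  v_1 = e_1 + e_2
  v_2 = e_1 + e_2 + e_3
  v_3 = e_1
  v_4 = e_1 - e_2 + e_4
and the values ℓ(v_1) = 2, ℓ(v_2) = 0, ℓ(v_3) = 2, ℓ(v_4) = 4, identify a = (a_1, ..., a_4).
a = (2, 0, -2, 2)

Write a = (a_1, ..., a_4) in the standard basis. For each basis vector v_i, ℓ(v_i) = <v_i, a> is a linear equation in the a_j's. Collect the n equations into a matrix system V a = ℓ, where row i of V is v_i (expressed in the standard basis). Since V is invertible (lower-triangular with 1s on the diagonal, up to permutation), solve by back-substitution:
  V =
[[1, 1, 0, 0],
 [1, 1, 1, 0],
 [1, 0, 0, 0],
 [1, -1, 0, 1]]
  V a = (2, 0, 2, 4)
Solving gives a = (2, 0, -2, 2).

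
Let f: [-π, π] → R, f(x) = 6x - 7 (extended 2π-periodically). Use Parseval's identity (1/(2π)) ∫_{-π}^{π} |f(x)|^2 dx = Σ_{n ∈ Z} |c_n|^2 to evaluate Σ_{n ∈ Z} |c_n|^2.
Σ |c_n|^2 = 12π^2 + 49

Expand and integrate term by term over [-π, π]:
  ∫ (6x)^2 dx = 36·(2π^3/3); ∫ 2·6·(-7)·x dx = 0 (odd integrand); ∫ (-7)^2 dx = 49·2π.
So (1/(2π)) ∫_{-π}^{π} (6x - 7)^2 dx = 36π^2/3 + 49 = 12π^2 + 49.
Parseval ⇒ Σ |c_n|^2 = 12π^2 + 49.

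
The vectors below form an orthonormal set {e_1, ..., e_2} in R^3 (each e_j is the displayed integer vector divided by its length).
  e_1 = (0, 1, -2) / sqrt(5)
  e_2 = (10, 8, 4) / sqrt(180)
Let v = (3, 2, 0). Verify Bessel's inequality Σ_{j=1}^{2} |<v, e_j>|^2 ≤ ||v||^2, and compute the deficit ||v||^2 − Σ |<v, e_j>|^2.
Σ |<v, e_j>|^2 = 113/9; ||v||^2 = 13; deficit = 4/9

Write each e_j = u_j / sqrt(<u_j, u_j>) where u_j is the displayed integer vector. Then <v, e_j> = <v, u_j> / sqrt(<u_j, u_j>), so |<v, e_j>|^2 = <v, u_j>^2 / <u_j, u_j>.
Coefficients: <v, e_1> = 2/sqrt(5), <v, e_2> = 46/sqrt(180).
Square and sum: Σ |<v, e_j>|^2 = 113/9.
Compute ||v||^2 = v·v = 13.
Deficit = 13 − 113/9 = 4/9 ≥ 0, confirming Bessel's inequality. (The deficit equals ||v − Σ <v,e_j> e_j||^2, the squared distance from v to span{e_j}.)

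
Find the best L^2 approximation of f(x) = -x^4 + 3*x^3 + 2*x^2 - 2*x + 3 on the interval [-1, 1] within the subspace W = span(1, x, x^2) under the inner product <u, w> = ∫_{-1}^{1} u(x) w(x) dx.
g(x) = 8*x^2/7 - x/5 + 108/35

The best approximation g ∈ W is the orthogonal projection of f onto W. Writing g = a_0 + a_1 x + a_2 x^2, the coefficients solve the normal equations G · a = b where
  G_{ij} = <φ_i, φ_j> and b_i = <f, φ_i>, with φ_0 = 1, φ_1 = x, φ_2 = x^2.
G =
  [2, 0, 2/3]
  [0, 2/3, 0]
  [2/3, 0, 2/5],
b = (104/15, -2/15, 88/35).
Solving gives a_0 = 108/35, a_1 = -1/5, a_2 = 8/7, so
  g(x) = 8*x^2/7 - x/5 + 108/35.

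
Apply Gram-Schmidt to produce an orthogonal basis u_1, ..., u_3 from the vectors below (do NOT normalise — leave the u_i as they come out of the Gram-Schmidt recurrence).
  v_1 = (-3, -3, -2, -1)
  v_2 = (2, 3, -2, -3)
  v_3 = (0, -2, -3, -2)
Orthogonal basis:
  u_1 = (-3, -3, -2, -1)
  u_2 = (22/23, 45/23, -62/23, -77/23)
  u_3 = (368/267, -97/89, -139/267, 47/267)

Apply the Gram-Schmidt recurrence
  u_1 = v_1
  u_i = v_i − Σ_{j<i} ((v_i · u_j) / (u_j · u_j)) · u_j.

Step by step this gives:
  u_1 = (-3, -3, -2, -1)
  u_2 = (22/23, 45/23, -62/23, -77/23)
  u_3 = (368/267, -97/89, -139/267, 47/267)

Orthogonality check:
  u_2 · u_1 = 0 (should be 0)
  u_3 · u_1 = 0 (should be 0)
  u_3 · u_2 = 0 (should be 0)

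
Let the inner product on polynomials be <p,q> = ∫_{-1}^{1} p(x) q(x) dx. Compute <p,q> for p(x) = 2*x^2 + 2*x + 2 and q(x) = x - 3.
<p,q> = -44/3

Expand the product: p(x)·q(x) = 2*x^3 - 4*x^2 - 4*x - 6.
∫_{-1}^{1} of each monomial x^k gives [2/(k+1) if k even, 0 if k odd]. Integrating term-by-term (or equivalently evaluating the antiderivative F(x) = x^4/2 - 4*x^3/3 - 2*x^2 - 6*x at the endpoints):
  F(1) − F(−1) = -53/6 − (35/6) = -44/3.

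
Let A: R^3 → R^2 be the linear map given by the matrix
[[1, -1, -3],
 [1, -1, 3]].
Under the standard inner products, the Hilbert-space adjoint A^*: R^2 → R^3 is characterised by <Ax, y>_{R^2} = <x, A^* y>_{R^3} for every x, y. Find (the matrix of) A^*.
A^* = A^T =
[[1, 1],
 [-1, -1],
 [-3, 3]]

For real matrices with standard dot products, the defining identity <Ax, y> = <x, A^* y> gives (Ax)^T y = x^T (A^*) y, i.e. x^T A^T y = x^T (A^*) y. Since this holds for all x, y, we must have A^* = A^T. Therefore
A^* =
[[1, 1],
 [-1, -1],
 [-3, 3]].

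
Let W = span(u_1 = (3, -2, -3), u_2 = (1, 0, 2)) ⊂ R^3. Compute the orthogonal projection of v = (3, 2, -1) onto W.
proj_W(v) = (175/101, -86/101, -37/101)

Set up U = [u_1 | ... | u_2] ∈ R^(3×2). The projector onto W = col(U) is P = U (U^T U)^(-1) U^T.
Compute U^T U =
  [22, -3]
  [-3, 5],
and U^T v = (8, 1).
Solve U^T U · c = U^T v for the coefficients: c = (43/101, 46/101). The projection is proj_W(v) = U c.
Check: (v - proj_W(v)) · u_1 = 0  (should be 0).
Check: (v - proj_W(v)) · u_2 = 0  (should be 0).
Result: proj_W(v) = (175/101, -86/101, -37/101).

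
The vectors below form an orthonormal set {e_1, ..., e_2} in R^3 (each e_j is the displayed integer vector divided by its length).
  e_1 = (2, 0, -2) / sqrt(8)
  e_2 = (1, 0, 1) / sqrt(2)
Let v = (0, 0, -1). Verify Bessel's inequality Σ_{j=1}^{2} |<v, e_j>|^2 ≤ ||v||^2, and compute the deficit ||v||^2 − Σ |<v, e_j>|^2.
Σ |<v, e_j>|^2 = 1; ||v||^2 = 1; deficit = 0

Write each e_j = u_j / sqrt(<u_j, u_j>) where u_j is the displayed integer vector. Then <v, e_j> = <v, u_j> / sqrt(<u_j, u_j>), so |<v, e_j>|^2 = <v, u_j>^2 / <u_j, u_j>.
Coefficients: <v, e_1> = 2/sqrt(8), <v, e_2> = -1/sqrt(2).
Square and sum: Σ |<v, e_j>|^2 = 1.
Compute ||v||^2 = v·v = 1.
Deficit = 1 − 1 = 0 ≥ 0, confirming Bessel's inequality. (The deficit equals ||v − Σ <v,e_j> e_j||^2, the squared distance from v to span{e_j}.)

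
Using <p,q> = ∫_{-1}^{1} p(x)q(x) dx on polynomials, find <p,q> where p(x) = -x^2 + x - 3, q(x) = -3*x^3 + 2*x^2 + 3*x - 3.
<p,q> = 16

Expand the product: p(x)·q(x) = 3*x^5 - 5*x^4 + 8*x^3 - 12*x + 9.
∫_{-1}^{1} of each monomial x^k gives [2/(k+1) if k even, 0 if k odd]. Integrating term-by-term (or equivalently evaluating the antiderivative F(x) = x^6/2 - x^5 + 2*x^4 - 6*x^2 + 9*x at the endpoints):
  F(1) − F(−1) = 9/2 − (-23/2) = 16.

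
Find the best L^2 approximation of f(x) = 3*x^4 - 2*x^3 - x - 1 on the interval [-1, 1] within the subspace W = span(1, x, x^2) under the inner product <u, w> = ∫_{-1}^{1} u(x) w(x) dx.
g(x) = 18*x^2/7 - 11*x/5 - 44/35

The best approximation g ∈ W is the orthogonal projection of f onto W. Writing g = a_0 + a_1 x + a_2 x^2, the coefficients solve the normal equations G · a = b where
  G_{ij} = <φ_i, φ_j> and b_i = <f, φ_i>, with φ_0 = 1, φ_1 = x, φ_2 = x^2.
G =
  [2, 0, 2/3]
  [0, 2/3, 0]
  [2/3, 0, 2/5],
b = (-4/5, -22/15, 4/21).
Solving gives a_0 = -44/35, a_1 = -11/5, a_2 = 18/7, so
  g(x) = 18*x^2/7 - 11*x/5 - 44/35.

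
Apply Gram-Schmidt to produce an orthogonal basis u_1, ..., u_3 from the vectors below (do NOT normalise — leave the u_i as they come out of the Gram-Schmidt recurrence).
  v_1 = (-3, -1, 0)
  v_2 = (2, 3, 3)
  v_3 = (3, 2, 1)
Orthogonal basis:
  u_1 = (-3, -1, 0)
  u_2 = (-7/10, 21/10, 3)
  u_3 = (-6/139, 18/139, -14/139)

Apply the Gram-Schmidt recurrence
  u_1 = v_1
  u_i = v_i − Σ_{j<i} ((v_i · u_j) / (u_j · u_j)) · u_j.

Step by step this gives:
  u_1 = (-3, -1, 0)
  u_2 = (-7/10, 21/10, 3)
  u_3 = (-6/139, 18/139, -14/139)

Orthogonality check:
  u_2 · u_1 = 0 (should be 0)
  u_3 · u_1 = 0 (should be 0)
  u_3 · u_2 = 0 (should be 0)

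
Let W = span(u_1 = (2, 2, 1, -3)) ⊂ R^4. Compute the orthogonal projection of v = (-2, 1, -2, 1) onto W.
proj_W(v) = (-7/9, -7/9, -7/18, 7/6)

Set up U = [u_1 | ... | u_1] ∈ R^(4×1). The projector onto W = col(U) is P = U (U^T U)^(-1) U^T.
Compute U^T U =
  [18],
and U^T v = (-7).
Solve U^T U · c = U^T v for the coefficients: c = (-7/18). The projection is proj_W(v) = U c.
Check: (v - proj_W(v)) · u_1 = 0  (should be 0).
Result: proj_W(v) = (-7/9, -7/9, -7/18, 7/6).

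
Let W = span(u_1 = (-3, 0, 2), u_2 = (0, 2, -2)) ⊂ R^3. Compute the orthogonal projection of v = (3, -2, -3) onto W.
proj_W(v) = (42/11, -17/22, -39/22)

Set up U = [u_1 | ... | u_2] ∈ R^(3×2). The projector onto W = col(U) is P = U (U^T U)^(-1) U^T.
Compute U^T U =
  [13, -4]
  [-4, 8],
and U^T v = (-15, 2).
Solve U^T U · c = U^T v for the coefficients: c = (-14/11, -17/44). The projection is proj_W(v) = U c.
Check: (v - proj_W(v)) · u_1 = 0  (should be 0).
Check: (v - proj_W(v)) · u_2 = 0  (should be 0).
Result: proj_W(v) = (42/11, -17/22, -39/22).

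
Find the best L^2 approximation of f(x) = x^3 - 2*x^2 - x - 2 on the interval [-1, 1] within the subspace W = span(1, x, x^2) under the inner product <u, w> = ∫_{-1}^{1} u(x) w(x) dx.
g(x) = -2*x^2 - 2*x/5 - 2

The best approximation g ∈ W is the orthogonal projection of f onto W. Writing g = a_0 + a_1 x + a_2 x^2, the coefficients solve the normal equations G · a = b where
  G_{ij} = <φ_i, φ_j> and b_i = <f, φ_i>, with φ_0 = 1, φ_1 = x, φ_2 = x^2.
G =
  [2, 0, 2/3]
  [0, 2/3, 0]
  [2/3, 0, 2/5],
b = (-16/3, -4/15, -32/15).
Solving gives a_0 = -2, a_1 = -2/5, a_2 = -2, so
  g(x) = -2*x^2 - 2*x/5 - 2.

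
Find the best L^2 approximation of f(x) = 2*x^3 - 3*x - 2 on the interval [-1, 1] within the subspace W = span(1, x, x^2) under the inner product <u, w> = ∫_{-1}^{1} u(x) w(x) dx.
g(x) = -9*x/5 - 2

The best approximation g ∈ W is the orthogonal projection of f onto W. Writing g = a_0 + a_1 x + a_2 x^2, the coefficients solve the normal equations G · a = b where
  G_{ij} = <φ_i, φ_j> and b_i = <f, φ_i>, with φ_0 = 1, φ_1 = x, φ_2 = x^2.
G =
  [2, 0, 2/3]
  [0, 2/3, 0]
  [2/3, 0, 2/5],
b = (-4, -6/5, -4/3).
Solving gives a_0 = -2, a_1 = -9/5, a_2 = 0, so
  g(x) = -9*x/5 - 2.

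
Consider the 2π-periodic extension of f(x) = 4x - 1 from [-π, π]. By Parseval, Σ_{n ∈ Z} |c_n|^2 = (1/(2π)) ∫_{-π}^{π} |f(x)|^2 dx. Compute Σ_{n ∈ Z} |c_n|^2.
Σ |c_n|^2 = 16π^2/3 + 1

Expand and integrate term by term over [-π, π]:
  ∫ (4x)^2 dx = 16·(2π^3/3); ∫ 2·4·(-1)·x dx = 0 (odd integrand); ∫ (-1)^2 dx = 1·2π.
So (1/(2π)) ∫_{-π}^{π} (4x - 1)^2 dx = 16π^2/3 + 1 = 16π^2/3 + 1.
Parseval ⇒ Σ |c_n|^2 = 16π^2/3 + 1.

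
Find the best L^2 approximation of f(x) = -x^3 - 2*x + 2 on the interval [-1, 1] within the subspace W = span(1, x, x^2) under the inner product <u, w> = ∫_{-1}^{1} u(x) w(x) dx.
g(x) = 2 - 13*x/5

The best approximation g ∈ W is the orthogonal projection of f onto W. Writing g = a_0 + a_1 x + a_2 x^2, the coefficients solve the normal equations G · a = b where
  G_{ij} = <φ_i, φ_j> and b_i = <f, φ_i>, with φ_0 = 1, φ_1 = x, φ_2 = x^2.
G =
  [2, 0, 2/3]
  [0, 2/3, 0]
  [2/3, 0, 2/5],
b = (4, -26/15, 4/3).
Solving gives a_0 = 2, a_1 = -13/5, a_2 = 0, so
  g(x) = 2 - 13*x/5.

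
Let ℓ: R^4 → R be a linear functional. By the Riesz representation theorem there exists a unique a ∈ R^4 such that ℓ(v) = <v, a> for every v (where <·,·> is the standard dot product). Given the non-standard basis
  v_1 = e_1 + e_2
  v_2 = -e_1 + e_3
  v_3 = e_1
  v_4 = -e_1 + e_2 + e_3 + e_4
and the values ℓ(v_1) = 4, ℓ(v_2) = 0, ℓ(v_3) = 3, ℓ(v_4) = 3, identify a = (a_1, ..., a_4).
a = (3, 1, 3, 2)

Write a = (a_1, ..., a_4) in the standard basis. For each basis vector v_i, ℓ(v_i) = <v_i, a> is a linear equation in the a_j's. Collect the n equations into a matrix system V a = ℓ, where row i of V is v_i (expressed in the standard basis). Since V is invertible (lower-triangular with 1s on the diagonal, up to permutation), solve by back-substitution:
  V =
[[1, 1, 0, 0],
 [-1, 0, 1, 0],
 [1, 0, 0, 0],
 [-1, 1, 1, 1]]
  V a = (4, 0, 3, 3)
Solving gives a = (3, 1, 3, 2).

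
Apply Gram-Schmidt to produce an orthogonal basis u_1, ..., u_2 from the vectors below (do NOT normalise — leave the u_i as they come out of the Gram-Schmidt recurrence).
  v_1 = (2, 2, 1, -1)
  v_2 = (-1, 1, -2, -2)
Orthogonal basis:
  u_1 = (2, 2, 1, -1)
  u_2 = (-1, 1, -2, -2)

Apply the Gram-Schmidt recurrence
  u_1 = v_1
  u_i = v_i − Σ_{j<i} ((v_i · u_j) / (u_j · u_j)) · u_j.

Step by step this gives:
  u_1 = (2, 2, 1, -1)
  u_2 = (-1, 1, -2, -2)

Orthogonality check:
  u_2 · u_1 = 0 (should be 0)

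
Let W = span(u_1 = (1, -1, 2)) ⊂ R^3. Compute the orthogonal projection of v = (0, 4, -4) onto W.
proj_W(v) = (-2, 2, -4)

Set up U = [u_1 | ... | u_1] ∈ R^(3×1). The projector onto W = col(U) is P = U (U^T U)^(-1) U^T.
Compute U^T U =
  [6],
and U^T v = (-12).
Solve U^T U · c = U^T v for the coefficients: c = (-2). The projection is proj_W(v) = U c.
Check: (v - proj_W(v)) · u_1 = 0  (should be 0).
Result: proj_W(v) = (-2, 2, -4).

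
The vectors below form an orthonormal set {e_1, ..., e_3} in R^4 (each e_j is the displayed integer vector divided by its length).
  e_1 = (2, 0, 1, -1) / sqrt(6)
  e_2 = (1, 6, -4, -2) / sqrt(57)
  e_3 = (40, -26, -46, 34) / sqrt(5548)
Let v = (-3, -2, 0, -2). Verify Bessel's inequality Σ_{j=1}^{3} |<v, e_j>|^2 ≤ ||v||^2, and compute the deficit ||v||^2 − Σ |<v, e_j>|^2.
Σ |<v, e_j>|^2 = 593/73; ||v||^2 = 17; deficit = 648/73

Write each e_j = u_j / sqrt(<u_j, u_j>) where u_j is the displayed integer vector. Then <v, e_j> = <v, u_j> / sqrt(<u_j, u_j>), so |<v, e_j>|^2 = <v, u_j>^2 / <u_j, u_j>.
Coefficients: <v, e_1> = -4/sqrt(6), <v, e_2> = -11/sqrt(57), <v, e_3> = -136/sqrt(5548).
Square and sum: Σ |<v, e_j>|^2 = 593/73.
Compute ||v||^2 = v·v = 17.
Deficit = 17 − 593/73 = 648/73 ≥ 0, confirming Bessel's inequality. (The deficit equals ||v − Σ <v,e_j> e_j||^2, the squared distance from v to span{e_j}.)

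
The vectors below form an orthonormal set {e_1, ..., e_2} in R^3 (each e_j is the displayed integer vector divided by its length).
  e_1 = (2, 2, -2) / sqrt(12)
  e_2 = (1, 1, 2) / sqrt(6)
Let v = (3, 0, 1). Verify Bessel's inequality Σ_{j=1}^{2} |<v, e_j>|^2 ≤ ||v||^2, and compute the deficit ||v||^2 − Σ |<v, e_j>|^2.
Σ |<v, e_j>|^2 = 11/2; ||v||^2 = 10; deficit = 9/2

Write each e_j = u_j / sqrt(<u_j, u_j>) where u_j is the displayed integer vector. Then <v, e_j> = <v, u_j> / sqrt(<u_j, u_j>), so |<v, e_j>|^2 = <v, u_j>^2 / <u_j, u_j>.
Coefficients: <v, e_1> = 4/sqrt(12), <v, e_2> = 5/sqrt(6).
Square and sum: Σ |<v, e_j>|^2 = 11/2.
Compute ||v||^2 = v·v = 10.
Deficit = 10 − 11/2 = 9/2 ≥ 0, confirming Bessel's inequality. (The deficit equals ||v − Σ <v,e_j> e_j||^2, the squared distance from v to span{e_j}.)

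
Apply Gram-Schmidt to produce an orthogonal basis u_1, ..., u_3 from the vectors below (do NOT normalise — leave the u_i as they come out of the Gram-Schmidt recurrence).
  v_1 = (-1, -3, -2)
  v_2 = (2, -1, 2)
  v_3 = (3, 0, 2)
Orthogonal basis:
  u_1 = (-1, -3, -2)
  u_2 = (25/14, -23/14, 11/7)
  u_3 = (80/117, 20/117, -70/117)

Apply the Gram-Schmidt recurrence
  u_1 = v_1
  u_i = v_i − Σ_{j<i} ((v_i · u_j) / (u_j · u_j)) · u_j.

Step by step this gives:
  u_1 = (-1, -3, -2)
  u_2 = (25/14, -23/14, 11/7)
  u_3 = (80/117, 20/117, -70/117)

Orthogonality check:
  u_2 · u_1 = 0 (should be 0)
  u_3 · u_1 = 0 (should be 0)
  u_3 · u_2 = 0 (should be 0)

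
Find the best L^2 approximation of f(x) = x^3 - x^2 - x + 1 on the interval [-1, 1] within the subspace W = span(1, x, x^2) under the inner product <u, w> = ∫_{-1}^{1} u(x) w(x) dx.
g(x) = -x^2 - 2*x/5 + 1

The best approximation g ∈ W is the orthogonal projection of f onto W. Writing g = a_0 + a_1 x + a_2 x^2, the coefficients solve the normal equations G · a = b where
  G_{ij} = <φ_i, φ_j> and b_i = <f, φ_i>, with φ_0 = 1, φ_1 = x, φ_2 = x^2.
G =
  [2, 0, 2/3]
  [0, 2/3, 0]
  [2/3, 0, 2/5],
b = (4/3, -4/15, 4/15).
Solving gives a_0 = 1, a_1 = -2/5, a_2 = -1, so
  g(x) = -x^2 - 2*x/5 + 1.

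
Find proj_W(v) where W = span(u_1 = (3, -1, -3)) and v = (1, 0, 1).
proj_W(v) = (0, 0, 0)

Set up U = [u_1 | ... | u_1] ∈ R^(3×1). The projector onto W = col(U) is P = U (U^T U)^(-1) U^T.
Compute U^T U =
  [19],
and U^T v = (0).
Solve U^T U · c = U^T v for the coefficients: c = (0). The projection is proj_W(v) = U c.
Check: (v - proj_W(v)) · u_1 = 0  (should be 0).
Result: proj_W(v) = (0, 0, 0).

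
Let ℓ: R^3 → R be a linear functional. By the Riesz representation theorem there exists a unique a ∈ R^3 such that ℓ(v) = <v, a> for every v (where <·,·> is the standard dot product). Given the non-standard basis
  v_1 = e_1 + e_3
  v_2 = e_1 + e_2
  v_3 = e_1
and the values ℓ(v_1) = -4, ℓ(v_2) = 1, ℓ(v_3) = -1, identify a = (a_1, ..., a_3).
a = (-1, 2, -3)

Write a = (a_1, ..., a_3) in the standard basis. For each basis vector v_i, ℓ(v_i) = <v_i, a> is a linear equation in the a_j's. Collect the n equations into a matrix system V a = ℓ, where row i of V is v_i (expressed in the standard basis). Since V is invertible (lower-triangular with 1s on the diagonal, up to permutation), solve by back-substitution:
  V =
[[1, 0, 1],
 [1, 1, 0],
 [1, 0, 0]]
  V a = (-4, 1, -1)
Solving gives a = (-1, 2, -3).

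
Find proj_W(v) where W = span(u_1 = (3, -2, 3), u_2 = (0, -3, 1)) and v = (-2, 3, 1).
proj_W(v) = (-54/139, 321/139, -149/139)

Set up U = [u_1 | ... | u_2] ∈ R^(3×2). The projector onto W = col(U) is P = U (U^T U)^(-1) U^T.
Compute U^T U =
  [22, 9]
  [9, 10],
and U^T v = (-9, -8).
Solve U^T U · c = U^T v for the coefficients: c = (-18/139, -95/139). The projection is proj_W(v) = U c.
Check: (v - proj_W(v)) · u_1 = 0  (should be 0).
Check: (v - proj_W(v)) · u_2 = 0  (should be 0).
Result: proj_W(v) = (-54/139, 321/139, -149/139).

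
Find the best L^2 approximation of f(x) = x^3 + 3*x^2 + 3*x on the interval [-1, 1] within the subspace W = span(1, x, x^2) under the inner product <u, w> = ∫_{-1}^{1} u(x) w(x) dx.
g(x) = 3*x^2 + 18*x/5

The best approximation g ∈ W is the orthogonal projection of f onto W. Writing g = a_0 + a_1 x + a_2 x^2, the coefficients solve the normal equations G · a = b where
  G_{ij} = <φ_i, φ_j> and b_i = <f, φ_i>, with φ_0 = 1, φ_1 = x, φ_2 = x^2.
G =
  [2, 0, 2/3]
  [0, 2/3, 0]
  [2/3, 0, 2/5],
b = (2, 12/5, 6/5).
Solving gives a_0 = 0, a_1 = 18/5, a_2 = 3, so
  g(x) = 3*x^2 + 18*x/5.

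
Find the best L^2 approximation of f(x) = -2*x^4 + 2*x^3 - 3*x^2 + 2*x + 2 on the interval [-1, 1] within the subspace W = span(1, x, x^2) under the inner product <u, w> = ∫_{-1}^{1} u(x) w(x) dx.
g(x) = -33*x^2/7 + 16*x/5 + 76/35

The best approximation g ∈ W is the orthogonal projection of f onto W. Writing g = a_0 + a_1 x + a_2 x^2, the coefficients solve the normal equations G · a = b where
  G_{ij} = <φ_i, φ_j> and b_i = <f, φ_i>, with φ_0 = 1, φ_1 = x, φ_2 = x^2.
G =
  [2, 0, 2/3]
  [0, 2/3, 0]
  [2/3, 0, 2/5],
b = (6/5, 32/15, -46/105).
Solving gives a_0 = 76/35, a_1 = 16/5, a_2 = -33/7, so
  g(x) = -33*x^2/7 + 16*x/5 + 76/35.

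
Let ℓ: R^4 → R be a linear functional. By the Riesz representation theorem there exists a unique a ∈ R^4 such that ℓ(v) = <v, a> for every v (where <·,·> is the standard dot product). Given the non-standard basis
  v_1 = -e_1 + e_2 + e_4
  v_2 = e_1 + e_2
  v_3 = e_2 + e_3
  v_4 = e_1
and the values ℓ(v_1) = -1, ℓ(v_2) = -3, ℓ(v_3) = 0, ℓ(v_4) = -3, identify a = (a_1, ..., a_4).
a = (-3, 0, 0, -4)

Write a = (a_1, ..., a_4) in the standard basis. For each basis vector v_i, ℓ(v_i) = <v_i, a> is a linear equation in the a_j's. Collect the n equations into a matrix system V a = ℓ, where row i of V is v_i (expressed in the standard basis). Since V is invertible (lower-triangular with 1s on the diagonal, up to permutation), solve by back-substitution:
  V =
[[-1, 1, 0, 1],
 [1, 1, 0, 0],
 [0, 1, 1, 0],
 [1, 0, 0, 0]]
  V a = (-1, -3, 0, -3)
Solving gives a = (-3, 0, 0, -4).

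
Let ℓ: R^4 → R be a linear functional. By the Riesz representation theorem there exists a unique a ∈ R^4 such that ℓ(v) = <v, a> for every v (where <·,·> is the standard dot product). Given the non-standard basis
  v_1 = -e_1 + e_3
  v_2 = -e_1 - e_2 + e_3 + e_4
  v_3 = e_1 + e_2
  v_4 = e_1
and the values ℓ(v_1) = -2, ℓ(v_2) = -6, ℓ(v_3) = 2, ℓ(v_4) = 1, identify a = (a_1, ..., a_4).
a = (1, 1, -1, -3)

Write a = (a_1, ..., a_4) in the standard basis. For each basis vector v_i, ℓ(v_i) = <v_i, a> is a linear equation in the a_j's. Collect the n equations into a matrix system V a = ℓ, where row i of V is v_i (expressed in the standard basis). Since V is invertible (lower-triangular with 1s on the diagonal, up to permutation), solve by back-substitution:
  V =
[[-1, 0, 1, 0],
 [-1, -1, 1, 1],
 [1, 1, 0, 0],
 [1, 0, 0, 0]]
  V a = (-2, -6, 2, 1)
Solving gives a = (1, 1, -1, -3).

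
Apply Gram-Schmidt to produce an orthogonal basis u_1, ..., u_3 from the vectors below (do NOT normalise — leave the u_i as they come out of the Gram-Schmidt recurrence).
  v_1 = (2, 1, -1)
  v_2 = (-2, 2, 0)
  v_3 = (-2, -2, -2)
Orthogonal basis:
  u_1 = (2, 1, -1)
  u_2 = (-4/3, 7/3, -1/3)
  u_3 = (-10/11, -10/11, -30/11)

Apply the Gram-Schmidt recurrence
  u_1 = v_1
  u_i = v_i − Σ_{j<i} ((v_i · u_j) / (u_j · u_j)) · u_j.

Step by step this gives:
  u_1 = (2, 1, -1)
  u_2 = (-4/3, 7/3, -1/3)
  u_3 = (-10/11, -10/11, -30/11)

Orthogonality check:
  u_2 · u_1 = 0 (should be 0)
  u_3 · u_1 = 0 (should be 0)
  u_3 · u_2 = 0 (should be 0)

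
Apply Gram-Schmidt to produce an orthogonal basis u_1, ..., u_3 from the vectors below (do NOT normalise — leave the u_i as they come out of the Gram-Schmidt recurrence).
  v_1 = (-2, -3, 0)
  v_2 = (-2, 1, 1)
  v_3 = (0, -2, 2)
Orthogonal basis:
  u_1 = (-2, -3, 0)
  u_2 = (-24/13, 16/13, 1)
  u_3 = (60/77, -40/77, 160/77)

Apply the Gram-Schmidt recurrence
  u_1 = v_1
  u_i = v_i − Σ_{j<i} ((v_i · u_j) / (u_j · u_j)) · u_j.

Step by step this gives:
  u_1 = (-2, -3, 0)
  u_2 = (-24/13, 16/13, 1)
  u_3 = (60/77, -40/77, 160/77)

Orthogonality check:
  u_2 · u_1 = 0 (should be 0)
  u_3 · u_1 = 0 (should be 0)
  u_3 · u_2 = 0 (should be 0)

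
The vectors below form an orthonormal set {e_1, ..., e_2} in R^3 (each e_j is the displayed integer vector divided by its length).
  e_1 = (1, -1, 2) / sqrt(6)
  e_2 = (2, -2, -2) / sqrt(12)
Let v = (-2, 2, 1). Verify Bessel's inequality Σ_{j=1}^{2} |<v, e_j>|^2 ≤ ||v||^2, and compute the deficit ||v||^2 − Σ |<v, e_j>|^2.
Σ |<v, e_j>|^2 = 9; ||v||^2 = 9; deficit = 0

Write each e_j = u_j / sqrt(<u_j, u_j>) where u_j is the displayed integer vector. Then <v, e_j> = <v, u_j> / sqrt(<u_j, u_j>), so |<v, e_j>|^2 = <v, u_j>^2 / <u_j, u_j>.
Coefficients: <v, e_1> = -2/sqrt(6), <v, e_2> = -10/sqrt(12).
Square and sum: Σ |<v, e_j>|^2 = 9.
Compute ||v||^2 = v·v = 9.
Deficit = 9 − 9 = 0 ≥ 0, confirming Bessel's inequality. (The deficit equals ||v − Σ <v,e_j> e_j||^2, the squared distance from v to span{e_j}.)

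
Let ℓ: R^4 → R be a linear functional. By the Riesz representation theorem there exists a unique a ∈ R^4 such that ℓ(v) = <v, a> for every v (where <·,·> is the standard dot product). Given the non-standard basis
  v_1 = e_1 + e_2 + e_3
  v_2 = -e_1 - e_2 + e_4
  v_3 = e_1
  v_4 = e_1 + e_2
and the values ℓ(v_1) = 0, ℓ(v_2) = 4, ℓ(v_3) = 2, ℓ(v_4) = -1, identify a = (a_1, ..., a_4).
a = (2, -3, 1, 3)

Write a = (a_1, ..., a_4) in the standard basis. For each basis vector v_i, ℓ(v_i) = <v_i, a> is a linear equation in the a_j's. Collect the n equations into a matrix system V a = ℓ, where row i of V is v_i (expressed in the standard basis). Since V is invertible (lower-triangular with 1s on the diagonal, up to permutation), solve by back-substitution:
  V =
[[1, 1, 1, 0],
 [-1, -1, 0, 1],
 [1, 0, 0, 0],
 [1, 1, 0, 0]]
  V a = (0, 4, 2, -1)
Solving gives a = (2, -3, 1, 3).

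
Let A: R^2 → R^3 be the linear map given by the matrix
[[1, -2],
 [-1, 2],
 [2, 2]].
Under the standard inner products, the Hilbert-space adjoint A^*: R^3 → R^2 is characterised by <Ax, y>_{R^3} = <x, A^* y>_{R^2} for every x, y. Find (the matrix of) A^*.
A^* = A^T =
[[1, -1, 2],
 [-2, 2, 2]]

For real matrices with standard dot products, the defining identity <Ax, y> = <x, A^* y> gives (Ax)^T y = x^T (A^*) y, i.e. x^T A^T y = x^T (A^*) y. Since this holds for all x, y, we must have A^* = A^T. Therefore
A^* =
[[1, -1, 2],
 [-2, 2, 2]].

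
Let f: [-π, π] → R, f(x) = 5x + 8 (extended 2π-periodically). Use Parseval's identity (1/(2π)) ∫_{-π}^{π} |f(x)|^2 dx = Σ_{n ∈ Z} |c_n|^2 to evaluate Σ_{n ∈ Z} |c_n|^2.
Σ |c_n|^2 = 25π^2/3 + 64

Expand and integrate term by term over [-π, π]:
  ∫ (5x)^2 dx = 25·(2π^3/3); ∫ 2·5·(8)·x dx = 0 (odd integrand); ∫ 8^2 dx = 64·2π.
So (1/(2π)) ∫_{-π}^{π} (5x + 8)^2 dx = 25π^2/3 + 64 = 25π^2/3 + 64.
Parseval ⇒ Σ |c_n|^2 = 25π^2/3 + 64.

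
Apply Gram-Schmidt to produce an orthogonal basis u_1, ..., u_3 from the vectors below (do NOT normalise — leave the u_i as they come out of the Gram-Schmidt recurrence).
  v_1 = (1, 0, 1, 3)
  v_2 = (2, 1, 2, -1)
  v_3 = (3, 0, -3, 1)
Orthogonal basis:
  u_1 = (1, 0, 1, 3)
  u_2 = (21/11, 1, 21/11, -14/11)
  u_3 = (324/109, 14/109, -330/109, 2/109)

Apply the Gram-Schmidt recurrence
  u_1 = v_1
  u_i = v_i − Σ_{j<i} ((v_i · u_j) / (u_j · u_j)) · u_j.

Step by step this gives:
  u_1 = (1, 0, 1, 3)
  u_2 = (21/11, 1, 21/11, -14/11)
  u_3 = (324/109, 14/109, -330/109, 2/109)

Orthogonality check:
  u_2 · u_1 = 0 (should be 0)
  u_3 · u_1 = 0 (should be 0)
  u_3 · u_2 = 0 (should be 0)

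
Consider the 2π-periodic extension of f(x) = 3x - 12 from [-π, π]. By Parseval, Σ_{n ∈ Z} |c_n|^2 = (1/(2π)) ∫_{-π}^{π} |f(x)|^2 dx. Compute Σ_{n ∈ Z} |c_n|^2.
Σ |c_n|^2 = 3π^2 + 144

Expand and integrate term by term over [-π, π]:
  ∫ (3x)^2 dx = 9·(2π^3/3); ∫ 2·3·(-12)·x dx = 0 (odd integrand); ∫ (-12)^2 dx = 144·2π.
So (1/(2π)) ∫_{-π}^{π} (3x - 12)^2 dx = 9π^2/3 + 144 = 3π^2 + 144.
Parseval ⇒ Σ |c_n|^2 = 3π^2 + 144.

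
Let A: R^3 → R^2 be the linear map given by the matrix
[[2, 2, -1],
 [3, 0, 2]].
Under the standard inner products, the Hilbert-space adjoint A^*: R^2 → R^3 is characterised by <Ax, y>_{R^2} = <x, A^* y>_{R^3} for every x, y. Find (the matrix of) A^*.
A^* = A^T =
[[2, 3],
 [2, 0],
 [-1, 2]]

For real matrices with standard dot products, the defining identity <Ax, y> = <x, A^* y> gives (Ax)^T y = x^T (A^*) y, i.e. x^T A^T y = x^T (A^*) y. Since this holds for all x, y, we must have A^* = A^T. Therefore
A^* =
[[2, 3],
 [2, 0],
 [-1, 2]].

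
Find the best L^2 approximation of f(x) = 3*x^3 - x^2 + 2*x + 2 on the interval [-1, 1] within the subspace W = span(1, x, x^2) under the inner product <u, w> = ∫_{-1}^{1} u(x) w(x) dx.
g(x) = -x^2 + 19*x/5 + 2

The best approximation g ∈ W is the orthogonal projection of f onto W. Writing g = a_0 + a_1 x + a_2 x^2, the coefficients solve the normal equations G · a = b where
  G_{ij} = <φ_i, φ_j> and b_i = <f, φ_i>, with φ_0 = 1, φ_1 = x, φ_2 = x^2.
G =
  [2, 0, 2/3]
  [0, 2/3, 0]
  [2/3, 0, 2/5],
b = (10/3, 38/15, 14/15).
Solving gives a_0 = 2, a_1 = 19/5, a_2 = -1, so
  g(x) = -x^2 + 19*x/5 + 2.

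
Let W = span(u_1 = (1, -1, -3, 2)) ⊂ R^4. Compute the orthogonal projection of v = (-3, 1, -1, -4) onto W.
proj_W(v) = (-3/5, 3/5, 9/5, -6/5)

Set up U = [u_1 | ... | u_1] ∈ R^(4×1). The projector onto W = col(U) is P = U (U^T U)^(-1) U^T.
Compute U^T U =
  [15],
and U^T v = (-9).
Solve U^T U · c = U^T v for the coefficients: c = (-3/5). The projection is proj_W(v) = U c.
Check: (v - proj_W(v)) · u_1 = 0  (should be 0).
Result: proj_W(v) = (-3/5, 3/5, 9/5, -6/5).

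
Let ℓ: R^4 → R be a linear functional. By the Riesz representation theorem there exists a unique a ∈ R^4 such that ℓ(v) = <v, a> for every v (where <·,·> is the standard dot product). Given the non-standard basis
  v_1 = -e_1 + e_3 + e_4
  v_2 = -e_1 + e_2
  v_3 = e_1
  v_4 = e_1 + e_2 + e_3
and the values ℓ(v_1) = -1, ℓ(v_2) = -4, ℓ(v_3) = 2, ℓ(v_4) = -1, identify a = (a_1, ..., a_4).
a = (2, -2, -1, 2)

Write a = (a_1, ..., a_4) in the standard basis. For each basis vector v_i, ℓ(v_i) = <v_i, a> is a linear equation in the a_j's. Collect the n equations into a matrix system V a = ℓ, where row i of V is v_i (expressed in the standard basis). Since V is invertible (lower-triangular with 1s on the diagonal, up to permutation), solve by back-substitution:
  V =
[[-1, 0, 1, 1],
 [-1, 1, 0, 0],
 [1, 0, 0, 0],
 [1, 1, 1, 0]]
  V a = (-1, -4, 2, -1)
Solving gives a = (2, -2, -1, 2).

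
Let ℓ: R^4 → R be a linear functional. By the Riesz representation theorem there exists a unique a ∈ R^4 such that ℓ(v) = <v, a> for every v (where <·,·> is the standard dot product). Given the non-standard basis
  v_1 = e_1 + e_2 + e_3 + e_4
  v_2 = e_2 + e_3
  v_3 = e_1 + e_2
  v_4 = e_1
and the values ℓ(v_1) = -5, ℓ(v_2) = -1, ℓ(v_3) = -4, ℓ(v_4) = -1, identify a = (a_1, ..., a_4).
a = (-1, -3, 2, -3)

Write a = (a_1, ..., a_4) in the standard basis. For each basis vector v_i, ℓ(v_i) = <v_i, a> is a linear equation in the a_j's. Collect the n equations into a matrix system V a = ℓ, where row i of V is v_i (expressed in the standard basis). Since V is invertible (lower-triangular with 1s on the diagonal, up to permutation), solve by back-substitution:
  V =
[[1, 1, 1, 1],
 [0, 1, 1, 0],
 [1, 1, 0, 0],
 [1, 0, 0, 0]]
  V a = (-5, -1, -4, -1)
Solving gives a = (-1, -3, 2, -3).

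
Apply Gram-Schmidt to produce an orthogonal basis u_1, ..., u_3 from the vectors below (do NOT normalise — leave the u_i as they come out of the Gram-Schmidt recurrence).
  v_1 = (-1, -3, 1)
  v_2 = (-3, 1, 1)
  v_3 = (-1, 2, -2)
Orthogonal basis:
  u_1 = (-1, -3, 1)
  u_2 = (-32/11, 14/11, 10/11)
  u_3 = (-2/3, -1/3, -5/3)

Apply the Gram-Schmidt recurrence
  u_1 = v_1
  u_i = v_i − Σ_{j<i} ((v_i · u_j) / (u_j · u_j)) · u_j.

Step by step this gives:
  u_1 = (-1, -3, 1)
  u_2 = (-32/11, 14/11, 10/11)
  u_3 = (-2/3, -1/3, -5/3)

Orthogonality check:
  u_2 · u_1 = 0 (should be 0)
  u_3 · u_1 = 0 (should be 0)
  u_3 · u_2 = 0 (should be 0)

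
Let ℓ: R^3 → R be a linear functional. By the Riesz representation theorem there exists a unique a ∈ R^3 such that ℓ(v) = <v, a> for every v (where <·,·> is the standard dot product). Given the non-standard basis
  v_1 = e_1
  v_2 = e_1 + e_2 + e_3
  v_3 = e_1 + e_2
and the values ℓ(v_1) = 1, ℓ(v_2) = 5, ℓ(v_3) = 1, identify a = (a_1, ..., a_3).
a = (1, 0, 4)

Write a = (a_1, ..., a_3) in the standard basis. For each basis vector v_i, ℓ(v_i) = <v_i, a> is a linear equation in the a_j's. Collect the n equations into a matrix system V a = ℓ, where row i of V is v_i (expressed in the standard basis). Since V is invertible (lower-triangular with 1s on the diagonal, up to permutation), solve by back-substitution:
  V =
[[1, 0, 0],
 [1, 1, 1],
 [1, 1, 0]]
  V a = (1, 5, 1)
Solving gives a = (1, 0, 4).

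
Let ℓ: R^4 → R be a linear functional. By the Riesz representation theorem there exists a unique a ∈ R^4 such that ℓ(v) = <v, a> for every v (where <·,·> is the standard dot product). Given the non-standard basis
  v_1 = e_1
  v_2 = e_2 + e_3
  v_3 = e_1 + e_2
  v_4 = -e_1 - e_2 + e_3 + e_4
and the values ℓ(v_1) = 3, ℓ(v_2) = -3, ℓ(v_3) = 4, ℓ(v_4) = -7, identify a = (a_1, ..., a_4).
a = (3, 1, -4, 1)

Write a = (a_1, ..., a_4) in the standard basis. For each basis vector v_i, ℓ(v_i) = <v_i, a> is a linear equation in the a_j's. Collect the n equations into a matrix system V a = ℓ, where row i of V is v_i (expressed in the standard basis). Since V is invertible (lower-triangular with 1s on the diagonal, up to permutation), solve by back-substitution:
  V =
[[1, 0, 0, 0],
 [0, 1, 1, 0],
 [1, 1, 0, 0],
 [-1, -1, 1, 1]]
  V a = (3, -3, 4, -7)
Solving gives a = (3, 1, -4, 1).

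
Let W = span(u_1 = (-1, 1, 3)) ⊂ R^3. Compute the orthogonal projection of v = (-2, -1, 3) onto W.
proj_W(v) = (-10/11, 10/11, 30/11)

Set up U = [u_1 | ... | u_1] ∈ R^(3×1). The projector onto W = col(U) is P = U (U^T U)^(-1) U^T.
Compute U^T U =
  [11],
and U^T v = (10).
Solve U^T U · c = U^T v for the coefficients: c = (10/11). The projection is proj_W(v) = U c.
Check: (v - proj_W(v)) · u_1 = 0  (should be 0).
Result: proj_W(v) = (-10/11, 10/11, 30/11).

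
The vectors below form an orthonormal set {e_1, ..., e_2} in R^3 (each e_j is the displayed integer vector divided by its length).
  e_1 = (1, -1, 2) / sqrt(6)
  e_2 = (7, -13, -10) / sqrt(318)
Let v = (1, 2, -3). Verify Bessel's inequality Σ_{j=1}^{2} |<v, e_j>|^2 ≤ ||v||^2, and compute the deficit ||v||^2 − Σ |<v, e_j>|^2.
Σ |<v, e_j>|^2 = 453/53; ||v||^2 = 14; deficit = 289/53

Write each e_j = u_j / sqrt(<u_j, u_j>) where u_j is the displayed integer vector. Then <v, e_j> = <v, u_j> / sqrt(<u_j, u_j>), so |<v, e_j>|^2 = <v, u_j>^2 / <u_j, u_j>.
Coefficients: <v, e_1> = -7/sqrt(6), <v, e_2> = 11/sqrt(318).
Square and sum: Σ |<v, e_j>|^2 = 453/53.
Compute ||v||^2 = v·v = 14.
Deficit = 14 − 453/53 = 289/53 ≥ 0, confirming Bessel's inequality. (The deficit equals ||v − Σ <v,e_j> e_j||^2, the squared distance from v to span{e_j}.)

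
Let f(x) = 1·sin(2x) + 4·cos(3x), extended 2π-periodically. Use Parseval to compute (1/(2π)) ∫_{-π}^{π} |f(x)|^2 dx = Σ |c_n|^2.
Σ |c_n|^2 = 17/2

Expand |f|^2 and use orthogonality of {sin(nx), cos(mx)} on [-π, π]:
  ∫_{-π}^{π} sin(nx)^2 dx = π, ∫ cos(mx)^2 dx = π, and cross terms integrate to 0.
So ∫_{-π}^{π} f(x)^2 dx = 1^2 · π + 4^2 · π = (1 + 16)π.
Divide by 2π: (1 + 16)/2 = 17/2.
By Parseval, this equals Σ |c_n|^2.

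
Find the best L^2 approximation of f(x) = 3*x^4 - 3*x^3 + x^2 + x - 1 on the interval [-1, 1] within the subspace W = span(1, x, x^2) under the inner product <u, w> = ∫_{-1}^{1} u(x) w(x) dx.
g(x) = 25*x^2/7 - 4*x/5 - 44/35

The best approximation g ∈ W is the orthogonal projection of f onto W. Writing g = a_0 + a_1 x + a_2 x^2, the coefficients solve the normal equations G · a = b where
  G_{ij} = <φ_i, φ_j> and b_i = <f, φ_i>, with φ_0 = 1, φ_1 = x, φ_2 = x^2.
G =
  [2, 0, 2/3]
  [0, 2/3, 0]
  [2/3, 0, 2/5],
b = (-2/15, -8/15, 62/105).
Solving gives a_0 = -44/35, a_1 = -4/5, a_2 = 25/7, so
  g(x) = 25*x^2/7 - 4*x/5 - 44/35.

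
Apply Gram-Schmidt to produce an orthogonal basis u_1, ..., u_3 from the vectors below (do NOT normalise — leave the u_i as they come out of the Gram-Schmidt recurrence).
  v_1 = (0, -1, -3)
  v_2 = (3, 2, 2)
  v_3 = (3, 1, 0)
Orthogonal basis:
  u_1 = (0, -1, -3)
  u_2 = (3, 6/5, -2/5)
  u_3 = (6/53, -27/106, 9/106)

Apply the Gram-Schmidt recurrence
  u_1 = v_1
  u_i = v_i − Σ_{j<i} ((v_i · u_j) / (u_j · u_j)) · u_j.

Step by step this gives:
  u_1 = (0, -1, -3)
  u_2 = (3, 6/5, -2/5)
  u_3 = (6/53, -27/106, 9/106)

Orthogonality check:
  u_2 · u_1 = 0 (should be 0)
  u_3 · u_1 = 0 (should be 0)
  u_3 · u_2 = 0 (should be 0)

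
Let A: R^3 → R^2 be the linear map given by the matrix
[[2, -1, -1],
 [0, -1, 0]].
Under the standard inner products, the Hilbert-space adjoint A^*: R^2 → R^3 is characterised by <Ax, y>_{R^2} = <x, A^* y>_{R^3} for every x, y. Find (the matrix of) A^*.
A^* = A^T =
[[2, 0],
 [-1, -1],
 [-1, 0]]

For real matrices with standard dot products, the defining identity <Ax, y> = <x, A^* y> gives (Ax)^T y = x^T (A^*) y, i.e. x^T A^T y = x^T (A^*) y. Since this holds for all x, y, we must have A^* = A^T. Therefore
A^* =
[[2, 0],
 [-1, -1],
 [-1, 0]].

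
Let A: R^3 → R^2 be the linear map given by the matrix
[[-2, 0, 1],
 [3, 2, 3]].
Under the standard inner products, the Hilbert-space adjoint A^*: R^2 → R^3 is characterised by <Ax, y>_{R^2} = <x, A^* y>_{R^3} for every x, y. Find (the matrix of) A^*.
A^* = A^T =
[[-2, 3],
 [0, 2],
 [1, 3]]

For real matrices with standard dot products, the defining identity <Ax, y> = <x, A^* y> gives (Ax)^T y = x^T (A^*) y, i.e. x^T A^T y = x^T (A^*) y. Since this holds for all x, y, we must have A^* = A^T. Therefore
A^* =
[[-2, 3],
 [0, 2],
 [1, 3]].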